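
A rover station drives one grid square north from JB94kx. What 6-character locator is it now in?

JB95ka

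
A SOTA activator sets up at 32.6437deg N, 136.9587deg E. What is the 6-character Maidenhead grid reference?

PM82lp

Shift to the Maidenhead origin (180°W, 90°S): lon 316.9587, lat 122.6437.
Field: lon ⌊316.9587/20⌋ = 15 → P; lat ⌊122.6437/10⌋ = 12 → M.
Square: lon ⌊16.9587/2⌋ = 8; lat ⌊2.6437/1⌋ = 2.
Subsquare: lon ⌊0.9587/0.0833333⌋ = 11 → l; lat ⌊0.6437/0.0416667⌋ = 15 → p.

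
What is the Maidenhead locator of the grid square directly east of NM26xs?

NM36as

Longitude subsquare x = 23; +1 → 24, wraps to 0 = a, carry into square.
Longitude square 2; +1 → 3.
The latitude characters are unchanged.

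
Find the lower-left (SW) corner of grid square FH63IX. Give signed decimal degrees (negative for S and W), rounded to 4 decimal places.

-16.0417, -67.3333

Field F=5, H=7: +5·20° lon, +7·10° lat → SW at lon -80°, lat -20°.
Square 6, 3: +6·2° lon, +3·1° lat → SW at lon -68°, lat -17°.
Subsquare i=8, x=23: +8·0.0833333° lon, +23·0.0416667° lat → SW at lon -67.3333°, lat -16.0417°.
latitude -16.0417, longitude -67.3333.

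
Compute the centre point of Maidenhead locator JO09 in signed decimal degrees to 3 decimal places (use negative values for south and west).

59.500, 1.000

Field J=9, O=14: +9·20° lon, +14·10° lat → SW at lon 0°, lat 50°.
Square 0, 9: +0·2° lon, +9·1° lat → SW at lon 0°, lat 59°.
Cell spans 2° lon × 1° lat. Centre is SW corner plus half of each.
latitude 59.500, longitude 1.000.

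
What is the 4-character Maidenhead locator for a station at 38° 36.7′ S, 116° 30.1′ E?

OF81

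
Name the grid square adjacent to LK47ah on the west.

Longitude subsquare a = 0; −1 → -1, wraps to 23 = x, carry into square.
Longitude square 4; −1 → 3.
The latitude characters are unchanged.

LK37xh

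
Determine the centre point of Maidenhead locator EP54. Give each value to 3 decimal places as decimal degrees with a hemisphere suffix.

Field E=4, P=15: +4·20° lon, +15·10° lat → SW at lon -100°, lat 60°.
Square 5, 4: +5·2° lon, +4·1° lat → SW at lon -90°, lat 64°.
Cell spans 2° lon × 1° lat. Centre is SW corner plus half of each.
latitude 64.500° N, longitude 89.000° W.

64.500° N, 89.000° W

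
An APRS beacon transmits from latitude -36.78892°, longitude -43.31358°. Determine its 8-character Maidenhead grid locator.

Offset from 180°W / 90°S: lon 136.68642°, lat 53.21108°.
Field: lon ⌊136.68642/20⌋ = 6 → G; lat ⌊53.21108/10⌋ = 5 → F.
Square: lon ⌊16.68642/2⌋ = 8; lat ⌊3.21108/1⌋ = 3.
Subsquare: lon ⌊0.68642/0.0833333⌋ = 8 → i; lat ⌊0.21108/0.0416667⌋ = 5 → f.
Extended square: lon ⌊0.01975/0.00833333⌋ = 2; lat ⌊0.00275/0.00416667⌋ = 0.

GF83if20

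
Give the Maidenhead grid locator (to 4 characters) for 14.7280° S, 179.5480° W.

Offset from 180°W / 90°S: lon 0.45°, lat 75.27°.
Field: lon ⌊0.45/20⌋ = 0 → A; lat ⌊75.27/10⌋ = 7 → H.
Square: lon ⌊0.45/2⌋ = 0; lat ⌊5.27/1⌋ = 5.

AH05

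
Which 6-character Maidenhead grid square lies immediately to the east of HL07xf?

HL17af

Longitude subsquare x = 23; +1 → 24, wraps to 0 = a, carry into square.
Longitude square 0; +1 → 1.
The latitude characters are unchanged.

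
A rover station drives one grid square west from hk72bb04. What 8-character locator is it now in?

Longitude extended square 0; −1 → -1, wraps to 9, carry into subsquare.
Longitude subsquare b = 1; −1 → 0 = a.
The latitude characters are unchanged.

HK72ab94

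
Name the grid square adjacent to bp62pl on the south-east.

Longitude subsquare p = 15; +1 → 16 = q.
Latitude subsquare l = 11; −1 → 10 = k.

BP62qk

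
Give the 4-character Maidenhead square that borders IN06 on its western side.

HN96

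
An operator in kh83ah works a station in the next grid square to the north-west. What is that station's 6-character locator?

KH73xi

Longitude subsquare a = 0; −1 → -1, wraps to 23 = x, carry into square.
Longitude square 8; −1 → 7.
Latitude subsquare h = 7; +1 → 8 = i.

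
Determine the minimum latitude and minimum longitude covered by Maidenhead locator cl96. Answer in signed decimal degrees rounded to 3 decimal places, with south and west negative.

Field C=2, L=11: +2·20° lon, +11·10° lat → SW at lon -140°, lat 20°.
Square 9, 6: +9·2° lon, +6·1° lat → SW at lon -122°, lat 26°.
latitude 26.000, longitude -122.000.

26.000, -122.000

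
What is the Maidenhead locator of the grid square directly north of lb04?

LB05

Latitude square 4; +1 → 5.
The longitude characters are unchanged.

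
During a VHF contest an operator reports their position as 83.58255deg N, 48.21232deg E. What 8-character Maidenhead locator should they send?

LR43cn59

Shift to the Maidenhead origin (180°W, 90°S): lon 228.21232, lat 173.58255.
Field: lon ⌊228.21232/20⌋ = 11 → L; lat ⌊173.58255/10⌋ = 17 → R.
Square: lon ⌊8.21232/2⌋ = 4; lat ⌊3.58255/1⌋ = 3.
Subsquare: lon ⌊0.21232/0.0833333⌋ = 2 → c; lat ⌊0.58255/0.0416667⌋ = 13 → n.
Extended square: lon ⌊0.04565/0.00833333⌋ = 5; lat ⌊0.04088/0.00416667⌋ = 9.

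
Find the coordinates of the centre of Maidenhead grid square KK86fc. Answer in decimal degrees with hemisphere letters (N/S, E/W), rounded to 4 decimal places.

16.1042° N, 36.4583° E

Field K=10, K=10: +10·20° lon, +10·10° lat → SW at lon 20°, lat 10°.
Square 8, 6: +8·2° lon, +6·1° lat → SW at lon 36°, lat 16°.
Subsquare f=5, c=2: +5·0.0833333° lon, +2·0.0416667° lat → SW at lon 36.4167°, lat 16.0833°.
Cell spans 0.0833333° lon × 0.0416667° lat. Centre is SW corner plus half of each.
latitude 16.1042° N, longitude 36.4583° E.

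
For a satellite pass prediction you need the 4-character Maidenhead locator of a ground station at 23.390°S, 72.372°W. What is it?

Offset from 180°W / 90°S: lon 107.63°, lat 66.61°.
Field: lon ⌊107.63/20⌋ = 5 → F; lat ⌊66.61/10⌋ = 6 → G.
Square: lon ⌊7.63/2⌋ = 3; lat ⌊6.61/1⌋ = 6.

FG36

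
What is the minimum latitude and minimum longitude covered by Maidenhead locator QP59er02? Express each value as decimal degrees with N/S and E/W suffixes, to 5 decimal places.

Field Q=16, P=15: +16·20° lon, +15·10° lat → SW at lon 140°, lat 60°.
Square 5, 9: +5·2° lon, +9·1° lat → SW at lon 150°, lat 69°.
Subsquare e=4, r=17: +4·0.0833333° lon, +17·0.0416667° lat → SW at lon 150.333°, lat 69.7083°.
Extended square 0, 2: +0·0.00833333° lon, +2·0.00416667° lat → SW at lon 150.333°, lat 69.7167°.
latitude 69.71667° N, longitude 150.33333° E.

69.71667° N, 150.33333° E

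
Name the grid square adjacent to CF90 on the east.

DF00

Longitude square 9; +1 → 10, wraps to 0, carry into field.
Longitude field C = 2; +1 → 3 = D.
The latitude characters are unchanged.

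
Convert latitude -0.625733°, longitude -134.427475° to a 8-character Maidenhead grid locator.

Offset from 180°W / 90°S: lon 45.57253°, lat 89.37427°.
Field: 45.57253/20 → 2 → C, 89.37427/10 → 8 → I; chars CI.
Square: 5.57253/2 → 2, 9.37427/1 → 9; chars 29.
Subsquare: 1.57253/0.0833333 → 18 → s, 0.37427/0.0416667 → 8 → i; chars si.
Extended square: 0.07253/0.00833333 → 8, 0.04093/0.00416667 → 9; chars 89.

CI29si89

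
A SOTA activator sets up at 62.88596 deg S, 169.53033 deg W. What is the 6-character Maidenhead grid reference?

AC57fc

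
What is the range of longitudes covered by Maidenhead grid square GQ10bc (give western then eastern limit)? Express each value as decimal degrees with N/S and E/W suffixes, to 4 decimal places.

57.9167° W, 57.8333° W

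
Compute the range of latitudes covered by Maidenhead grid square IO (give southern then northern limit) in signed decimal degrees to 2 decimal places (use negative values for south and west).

Field I=8, O=14: +8·20° lon, +14·10° lat → SW at lon -20°, lat 50°.
Cell spans 20° lon × 10° lat.
south 50.00, north 60.00.

50.00, 60.00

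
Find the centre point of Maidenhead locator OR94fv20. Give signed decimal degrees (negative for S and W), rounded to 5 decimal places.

84.87708, 118.43750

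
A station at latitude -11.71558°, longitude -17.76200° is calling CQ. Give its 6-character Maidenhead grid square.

IH18cg

Offset from 180°W / 90°S: lon 162.2380°, lat 78.2844°.
Field (20°×10°, letters A–R): 162.2380/20 → 8 → I, 78.2844/10 → 7 → H; chars IH.
Square (2°×1°, digits 0–9): 2.2380/2 → 1, 8.2844/1 → 8; chars 18.
Subsquare (5′×2.5′, letters a–x): 0.2380/0.0833333 → 2 → c, 0.2844/0.0416667 → 6 → g; chars cg.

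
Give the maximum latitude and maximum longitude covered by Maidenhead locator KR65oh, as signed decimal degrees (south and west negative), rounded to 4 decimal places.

Field K=10, R=17: +10·20° lon, +17·10° lat → SW at lon 20°, lat 80°.
Square 6, 5: +6·2° lon, +5·1° lat → SW at lon 32°, lat 85°.
Subsquare o=14, h=7: +14·0.0833333° lon, +7·0.0416667° lat → SW at lon 33.1667°, lat 85.2917°.
Cell spans 0.0833333° lon × 0.0416667° lat. NE corner is SW corner plus one full cell.
latitude 85.3333, longitude 33.2500.

85.3333, 33.2500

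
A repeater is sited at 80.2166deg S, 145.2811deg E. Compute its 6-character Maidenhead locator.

QA29ps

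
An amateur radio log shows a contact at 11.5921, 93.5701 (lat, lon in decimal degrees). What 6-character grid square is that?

NK61so

Offset from 180°W / 90°S: lon 273.5701°, lat 101.5921°.
Field: 273.5701/20 → 13 → N, 101.5921/10 → 10 → K; chars NK.
Square: 13.5701/2 → 6, 1.5921/1 → 1; chars 61.
Subsquare: 1.5701/0.0833333 → 18 → s, 0.5921/0.0416667 → 14 → o; chars so.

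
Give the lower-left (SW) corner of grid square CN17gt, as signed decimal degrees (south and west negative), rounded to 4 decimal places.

47.7917, -137.5000

Field C=2, N=13: +2·20° lon, +13·10° lat → SW at lon -140°, lat 40°.
Square 1, 7: +1·2° lon, +7·1° lat → SW at lon -138°, lat 47°.
Subsquare g=6, t=19: +6·0.0833333° lon, +19·0.0416667° lat → SW at lon -137.5°, lat 47.7917°.
latitude 47.7917, longitude -137.5000.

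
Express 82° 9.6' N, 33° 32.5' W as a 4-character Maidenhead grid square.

Offset from 180°W / 90°S: lon 146.46°, lat 172.16°.
Field: 146.46/20 → 7 → H, 172.16/10 → 17 → R; chars HR.
Square: 6.46/2 → 3, 2.16/1 → 2; chars 32.

HR32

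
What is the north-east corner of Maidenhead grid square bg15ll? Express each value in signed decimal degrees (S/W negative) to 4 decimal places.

-24.5000, -157.0000

Field B=1, G=6: +1·20° lon, +6·10° lat → SW at lon -160°, lat -30°.
Square 1, 5: +1·2° lon, +5·1° lat → SW at lon -158°, lat -25°.
Subsquare l=11, l=11: +11·0.0833333° lon, +11·0.0416667° lat → SW at lon -157.083°, lat -24.5417°.
Cell spans 0.0833333° lon × 0.0416667° lat. NE corner is SW corner plus one full cell.
latitude -24.5000, longitude -157.0000.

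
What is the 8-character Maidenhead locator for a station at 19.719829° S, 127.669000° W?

CH60dg97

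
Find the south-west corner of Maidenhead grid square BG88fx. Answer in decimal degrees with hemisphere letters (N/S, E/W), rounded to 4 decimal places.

21.0417° S, 143.5833° W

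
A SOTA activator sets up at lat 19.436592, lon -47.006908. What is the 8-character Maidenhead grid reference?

GK69lk94

Offset from 180°W / 90°S: lon 132.99309°, lat 109.43659°.
Field: lon ⌊132.99309/20⌋ = 6 → G; lat ⌊109.43659/10⌋ = 10 → K.
Square: lon ⌊12.99309/2⌋ = 6; lat ⌊9.43659/1⌋ = 9.
Subsquare: lon ⌊0.99309/0.0833333⌋ = 11 → l; lat ⌊0.43659/0.0416667⌋ = 10 → k.
Extended square: lon ⌊0.07643/0.00833333⌋ = 9; lat ⌊0.01993/0.00416667⌋ = 4.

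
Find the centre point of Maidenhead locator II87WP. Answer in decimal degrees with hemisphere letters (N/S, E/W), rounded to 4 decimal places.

2.3542° S, 2.1250° W

Field I=8, I=8: +8·20° lon, +8·10° lat → SW at lon -20°, lat -10°.
Square 8, 7: +8·2° lon, +7·1° lat → SW at lon -4°, lat -3°.
Subsquare w=22, p=15: +22·0.0833333° lon, +15·0.0416667° lat → SW at lon -2.16667°, lat -2.375°.
Cell spans 0.0833333° lon × 0.0416667° lat. Centre is SW corner plus half of each.
latitude 2.3542° S, longitude 2.1250° W.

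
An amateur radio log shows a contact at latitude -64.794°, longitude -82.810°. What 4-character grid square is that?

EC85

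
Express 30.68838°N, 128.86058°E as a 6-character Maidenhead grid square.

PM40kq

Shift to the Maidenhead origin (180°W, 90°S): lon 308.8606, lat 120.6884.
Field (20°×10°, letters A–R): lon ⌊308.8606/20⌋ = 15 → P; lat ⌊120.6884/10⌋ = 12 → M.
Square (2°×1°, digits 0–9): lon ⌊8.8606/2⌋ = 4; lat ⌊0.6884/1⌋ = 0.
Subsquare (5′×2.5′, letters a–x): lon ⌊0.8606/0.0833333⌋ = 10 → k; lat ⌊0.6884/0.0416667⌋ = 16 → q.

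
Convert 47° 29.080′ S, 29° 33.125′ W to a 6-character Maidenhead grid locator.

HE52fm

Shift to the Maidenhead origin (180°W, 90°S): lon 150.4479, lat 42.5153.
Field: lon ⌊150.4479/20⌋ = 7 → H; lat ⌊42.5153/10⌋ = 4 → E.
Square: lon ⌊10.4479/2⌋ = 5; lat ⌊2.5153/1⌋ = 2.
Subsquare: lon ⌊0.4479/0.0833333⌋ = 5 → f; lat ⌊0.5153/0.0416667⌋ = 12 → m.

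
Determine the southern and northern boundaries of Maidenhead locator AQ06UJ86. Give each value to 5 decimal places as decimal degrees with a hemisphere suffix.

76.40000° N, 76.40417° N

Field A=0, Q=16: +0·20° lon, +16·10° lat → SW at lon -180°, lat 70°.
Square 0, 6: +0·2° lon, +6·1° lat → SW at lon -180°, lat 76°.
Subsquare u=20, j=9: +20·0.0833333° lon, +9·0.0416667° lat → SW at lon -178.333°, lat 76.375°.
Extended square 8, 6: +8·0.00833333° lon, +6·0.00416667° lat → SW at lon -178.267°, lat 76.4°.
Cell spans 0.00833333° lon × 0.00416667° lat.
south 76.40000° N, north 76.40417° N.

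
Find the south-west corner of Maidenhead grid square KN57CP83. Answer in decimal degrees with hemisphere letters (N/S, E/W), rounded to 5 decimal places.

47.63750° N, 30.23333° E

Field K=10, N=13: +10·20° lon, +13·10° lat → SW at lon 20°, lat 40°.
Square 5, 7: +5·2° lon, +7·1° lat → SW at lon 30°, lat 47°.
Subsquare c=2, p=15: +2·0.0833333° lon, +15·0.0416667° lat → SW at lon 30.1667°, lat 47.625°.
Extended square 8, 3: +8·0.00833333° lon, +3·0.00416667° lat → SW at lon 30.2333°, lat 47.6375°.
latitude 47.63750° N, longitude 30.23333° E.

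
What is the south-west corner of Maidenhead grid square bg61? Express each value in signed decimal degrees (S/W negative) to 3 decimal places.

Field B=1, G=6: +1·20° lon, +6·10° lat → SW at lon -160°, lat -30°.
Square 6, 1: +6·2° lon, +1·1° lat → SW at lon -148°, lat -29°.
latitude -29.000, longitude -148.000.

-29.000, -148.000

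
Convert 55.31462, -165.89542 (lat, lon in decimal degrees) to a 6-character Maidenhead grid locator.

AO75bh

Offset from 180°W / 90°S: lon 14.1046°, lat 145.3146°.
Field: lon ⌊14.1046/20⌋ = 0 → A; lat ⌊145.3146/10⌋ = 14 → O.
Square: lon ⌊14.1046/2⌋ = 7; lat ⌊5.3146/1⌋ = 5.
Subsquare: lon ⌊0.1046/0.0833333⌋ = 1 → b; lat ⌊0.3146/0.0416667⌋ = 7 → h.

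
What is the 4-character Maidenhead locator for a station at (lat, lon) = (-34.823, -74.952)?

Offset from 180°W / 90°S: lon 105.05°, lat 55.18°.
Field: 105.05/20 → 5 → F, 55.18/10 → 5 → F; chars FF.
Square: 5.05/2 → 2, 5.18/1 → 5; chars 25.

FF25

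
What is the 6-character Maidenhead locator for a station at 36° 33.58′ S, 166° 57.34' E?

Shift to the Maidenhead origin (180°W, 90°S): lon 346.9557, lat 53.4403.
Field: 346.9557/20 → 17 → R, 53.4403/10 → 5 → F; chars RF.
Square: 6.9557/2 → 3, 3.4403/1 → 3; chars 33.
Subsquare: 0.9557/0.0833333 → 11 → l, 0.4403/0.0416667 → 10 → k; chars lk.

RF33lk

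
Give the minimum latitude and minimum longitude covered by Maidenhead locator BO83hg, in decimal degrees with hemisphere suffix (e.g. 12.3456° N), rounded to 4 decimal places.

Field B=1, O=14: +1·20° lon, +14·10° lat → SW at lon -160°, lat 50°.
Square 8, 3: +8·2° lon, +3·1° lat → SW at lon -144°, lat 53°.
Subsquare h=7, g=6: +7·0.0833333° lon, +6·0.0416667° lat → SW at lon -143.417°, lat 53.25°.
latitude 53.2500° N, longitude 143.4167° W.

53.2500° N, 143.4167° W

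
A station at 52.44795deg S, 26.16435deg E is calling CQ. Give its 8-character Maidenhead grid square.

KD37bn92

Offset from 180°W / 90°S: lon 206.16435°, lat 37.55205°.
Field: lon ⌊206.16435/20⌋ = 10 → K; lat ⌊37.55205/10⌋ = 3 → D.
Square: lon ⌊6.16435/2⌋ = 3; lat ⌊7.55205/1⌋ = 7.
Subsquare: lon ⌊0.16435/0.0833333⌋ = 1 → b; lat ⌊0.55205/0.0416667⌋ = 13 → n.
Extended square: lon ⌊0.08102/0.00833333⌋ = 9; lat ⌊0.01038/0.00416667⌋ = 2.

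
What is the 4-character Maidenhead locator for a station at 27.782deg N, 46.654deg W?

Offset from 180°W / 90°S: lon 133.35°, lat 117.78°.
Field: lon ⌊133.35/20⌋ = 6 → G; lat ⌊117.78/10⌋ = 11 → L.
Square: lon ⌊13.35/2⌋ = 6; lat ⌊7.78/1⌋ = 7.

GL67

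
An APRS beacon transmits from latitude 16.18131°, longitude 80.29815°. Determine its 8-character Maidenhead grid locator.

NK06de53

Add 180° to longitude and 90° to latitude: 260.29815, 106.18131.
Field: lon ⌊260.29815/20⌋ = 13 → N; lat ⌊106.18131/10⌋ = 10 → K.
Square: lon ⌊0.29815/2⌋ = 0; lat ⌊6.18131/1⌋ = 6.
Subsquare: lon ⌊0.29815/0.0833333⌋ = 3 → d; lat ⌊0.18131/0.0416667⌋ = 4 → e.
Extended square: lon ⌊0.04815/0.00833333⌋ = 5; lat ⌊0.01464/0.00416667⌋ = 3.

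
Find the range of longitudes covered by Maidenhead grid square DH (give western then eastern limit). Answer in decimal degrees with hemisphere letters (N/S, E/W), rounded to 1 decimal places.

120.0° W, 100.0° W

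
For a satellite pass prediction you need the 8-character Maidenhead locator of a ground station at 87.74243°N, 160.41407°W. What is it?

AR97tr08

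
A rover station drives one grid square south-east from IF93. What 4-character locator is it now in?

JF02

Longitude square 9; +1 → 10, wraps to 0, carry into field.
Longitude field I = 8; +1 → 9 = J.
Latitude square 3; −1 → 2.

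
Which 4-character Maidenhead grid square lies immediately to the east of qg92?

RG02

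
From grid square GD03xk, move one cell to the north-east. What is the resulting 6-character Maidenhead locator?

Longitude subsquare x = 23; +1 → 24, wraps to 0 = a, carry into square.
Longitude square 0; +1 → 1.
Latitude subsquare k = 10; +1 → 11 = l.

GD13al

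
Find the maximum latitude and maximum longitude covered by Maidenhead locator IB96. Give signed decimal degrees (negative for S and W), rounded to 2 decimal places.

-73.00, 0.00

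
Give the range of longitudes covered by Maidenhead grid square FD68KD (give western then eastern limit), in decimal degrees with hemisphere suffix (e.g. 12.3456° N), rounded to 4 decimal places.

67.1667° W, 67.0833° W

Field F=5, D=3: +5·20° lon, +3·10° lat → SW at lon -80°, lat -60°.
Square 6, 8: +6·2° lon, +8·1° lat → SW at lon -68°, lat -52°.
Subsquare k=10, d=3: +10·0.0833333° lon, +3·0.0416667° lat → SW at lon -67.1667°, lat -51.875°.
Cell spans 0.0833333° lon × 0.0416667° lat.
west 67.1667° W, east 67.0833° W.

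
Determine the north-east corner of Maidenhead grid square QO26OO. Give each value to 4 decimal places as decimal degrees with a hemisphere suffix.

56.6250° N, 145.2500° E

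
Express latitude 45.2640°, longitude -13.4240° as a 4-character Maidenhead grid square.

IN35

Shift to the Maidenhead origin (180°W, 90°S): lon 166.58, lat 135.26.
Field: 166.58/20 → 8 → I, 135.26/10 → 13 → N; chars IN.
Square: 6.58/2 → 3, 5.26/1 → 5; chars 35.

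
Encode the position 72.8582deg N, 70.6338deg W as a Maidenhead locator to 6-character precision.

Shift to the Maidenhead origin (180°W, 90°S): lon 109.3662, lat 162.8582.
Field (20°×10°, letters A–R): 109.3662/20 → 5 → F, 162.8582/10 → 16 → Q; chars FQ.
Square (2°×1°, digits 0–9): 9.3662/2 → 4, 2.8582/1 → 2; chars 42.
Subsquare (5′×2.5′, letters a–x): 1.3662/0.0833333 → 16 → q, 0.8582/0.0416667 → 20 → u; chars qu.

FQ42qu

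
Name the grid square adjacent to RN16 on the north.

Latitude square 6; +1 → 7.
The longitude characters are unchanged.

RN17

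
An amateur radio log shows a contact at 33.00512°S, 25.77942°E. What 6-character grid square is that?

Add 180° to longitude and 90° to latitude: 205.7794, 56.9949.
Field (20°×10°, letters A–R): lon ⌊205.7794/20⌋ = 10 → K; lat ⌊56.9949/10⌋ = 5 → F.
Square (2°×1°, digits 0–9): lon ⌊5.7794/2⌋ = 2; lat ⌊6.9949/1⌋ = 6.
Subsquare (5′×2.5′, letters a–x): lon ⌊1.7794/0.0833333⌋ = 21 → v; lat ⌊0.9949/0.0416667⌋ = 23 → x.

KF26vx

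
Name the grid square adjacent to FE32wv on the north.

FE32ww

Latitude subsquare v = 21; +1 → 22 = w.
The longitude characters are unchanged.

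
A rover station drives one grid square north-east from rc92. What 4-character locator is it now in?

Longitude square 9; +1 → 10, wraps to 0, carry into field.
Longitude field R = 17; +1 → 18, wraps to 0 = A, wrapping around the antimeridian.
Latitude square 2; +1 → 3.

AC03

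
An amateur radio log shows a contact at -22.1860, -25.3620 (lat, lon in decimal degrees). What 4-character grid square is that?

Add 180° to longitude and 90° to latitude: 154.64, 67.81.
Field: 154.64/20 → 7 → H, 67.81/10 → 6 → G; chars HG.
Square: 14.64/2 → 7, 7.81/1 → 7; chars 77.

HG77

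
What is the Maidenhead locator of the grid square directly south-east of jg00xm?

Longitude subsquare x = 23; +1 → 24, wraps to 0 = a, carry into square.
Longitude square 0; +1 → 1.
Latitude subsquare m = 12; −1 → 11 = l.

JG10al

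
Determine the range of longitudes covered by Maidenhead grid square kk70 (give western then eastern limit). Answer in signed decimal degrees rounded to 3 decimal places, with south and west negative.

Field K=10, K=10: +10·20° lon, +10·10° lat → SW at lon 20°, lat 10°.
Square 7, 0: +7·2° lon, +0·1° lat → SW at lon 34°, lat 10°.
Cell spans 2° lon × 1° lat.
west 34.000, east 36.000.

34.000, 36.000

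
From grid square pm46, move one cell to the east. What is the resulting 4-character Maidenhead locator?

PM56

Longitude square 4; +1 → 5.
The latitude characters are unchanged.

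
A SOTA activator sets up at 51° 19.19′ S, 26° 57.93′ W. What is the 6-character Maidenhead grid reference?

Offset from 180°W / 90°S: lon 153.0345°, lat 38.6802°.
Field: 153.0345/20 → 7 → H, 38.6802/10 → 3 → D; chars HD.
Square: 13.0345/2 → 6, 8.6802/1 → 8; chars 68.
Subsquare: 1.0345/0.0833333 → 12 → m, 0.6802/0.0416667 → 16 → q; chars mq.

HD68mq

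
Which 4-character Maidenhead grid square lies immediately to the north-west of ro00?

QO91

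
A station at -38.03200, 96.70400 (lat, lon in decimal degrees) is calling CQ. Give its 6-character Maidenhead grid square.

Offset from 180°W / 90°S: lon 276.7040°, lat 51.9680°.
Field: lon ⌊276.7040/20⌋ = 13 → N; lat ⌊51.9680/10⌋ = 5 → F.
Square: lon ⌊16.7040/2⌋ = 8; lat ⌊1.9680/1⌋ = 1.
Subsquare: lon ⌊0.7040/0.0833333⌋ = 8 → i; lat ⌊0.9680/0.0416667⌋ = 23 → x.

NF81ix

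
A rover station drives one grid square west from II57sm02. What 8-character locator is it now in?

II57rm92

Longitude extended square 0; −1 → -1, wraps to 9, carry into subsquare.
Longitude subsquare s = 18; −1 → 17 = r.
The latitude characters are unchanged.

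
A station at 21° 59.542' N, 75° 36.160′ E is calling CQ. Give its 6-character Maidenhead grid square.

ML71tx

Offset from 180°W / 90°S: lon 255.6027°, lat 111.9924°.
Field: 255.6027/20 → 12 → M, 111.9924/10 → 11 → L; chars ML.
Square: 15.6027/2 → 7, 1.9924/1 → 1; chars 71.
Subsquare: 1.6027/0.0833333 → 19 → t, 0.9924/0.0416667 → 23 → x; chars tx.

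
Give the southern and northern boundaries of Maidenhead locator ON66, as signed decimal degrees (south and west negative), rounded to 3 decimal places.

46.000, 47.000

Field O=14, N=13: +14·20° lon, +13·10° lat → SW at lon 100°, lat 40°.
Square 6, 6: +6·2° lon, +6·1° lat → SW at lon 112°, lat 46°.
Cell spans 2° lon × 1° lat.
south 46.000, north 47.000.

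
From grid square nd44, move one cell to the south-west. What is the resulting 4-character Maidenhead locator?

ND33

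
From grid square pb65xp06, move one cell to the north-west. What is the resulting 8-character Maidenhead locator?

PB65wp97

Longitude extended square 0; −1 → -1, wraps to 9, carry into subsquare.
Longitude subsquare x = 23; −1 → 22 = w.
Latitude extended square 6; +1 → 7.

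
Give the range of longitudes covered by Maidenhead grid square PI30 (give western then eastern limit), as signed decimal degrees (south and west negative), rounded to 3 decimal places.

126.000, 128.000

Field P=15, I=8: +15·20° lon, +8·10° lat → SW at lon 120°, lat -10°.
Square 3, 0: +3·2° lon, +0·1° lat → SW at lon 126°, lat -10°.
Cell spans 2° lon × 1° lat.
west 126.000, east 128.000.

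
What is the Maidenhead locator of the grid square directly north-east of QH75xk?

QH85al

Longitude subsquare x = 23; +1 → 24, wraps to 0 = a, carry into square.
Longitude square 7; +1 → 8.
Latitude subsquare k = 10; +1 → 11 = l.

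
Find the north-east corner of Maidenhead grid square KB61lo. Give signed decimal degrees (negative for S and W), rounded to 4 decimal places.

-78.3750, 33.0000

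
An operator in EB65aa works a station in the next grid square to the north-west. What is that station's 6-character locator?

EB55xb

Longitude subsquare a = 0; −1 → -1, wraps to 23 = x, carry into square.
Longitude square 6; −1 → 5.
Latitude subsquare a = 0; +1 → 1 = b.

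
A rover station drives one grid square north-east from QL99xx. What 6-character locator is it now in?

Longitude subsquare x = 23; +1 → 24, wraps to 0 = a, carry into square.
Longitude square 9; +1 → 10, wraps to 0, carry into field.
Longitude field Q = 16; +1 → 17 = R.
Latitude subsquare x = 23; +1 → 24, wraps to 0 = a, carry into square.
Latitude square 9; +1 → 10, wraps to 0, carry into field.
Latitude field L = 11; +1 → 12 = M.

RM00aa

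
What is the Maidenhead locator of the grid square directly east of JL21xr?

Longitude subsquare x = 23; +1 → 24, wraps to 0 = a, carry into square.
Longitude square 2; +1 → 3.
The latitude characters are unchanged.

JL31ar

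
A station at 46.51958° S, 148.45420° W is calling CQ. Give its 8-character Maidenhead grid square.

Add 180° to longitude and 90° to latitude: 31.54580, 43.48042.
Field: 31.54580/20 → 1 → B, 43.48042/10 → 4 → E; chars BE.
Square: 11.54580/2 → 5, 3.48042/1 → 3; chars 53.
Subsquare: 1.54580/0.0833333 → 18 → s, 0.48042/0.0416667 → 11 → l; chars sl.
Extended square: 0.04580/0.00833333 → 5, 0.02209/0.00416667 → 5; chars 55.

BE53sl55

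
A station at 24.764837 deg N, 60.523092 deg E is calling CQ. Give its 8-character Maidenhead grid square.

ML04gs23

Add 180° to longitude and 90° to latitude: 240.52309, 114.76484.
Field: lon ⌊240.52309/20⌋ = 12 → M; lat ⌊114.76484/10⌋ = 11 → L.
Square: lon ⌊0.52309/2⌋ = 0; lat ⌊4.76484/1⌋ = 4.
Subsquare: lon ⌊0.52309/0.0833333⌋ = 6 → g; lat ⌊0.76484/0.0416667⌋ = 18 → s.
Extended square: lon ⌊0.02309/0.00833333⌋ = 2; lat ⌊0.01484/0.00416667⌋ = 3.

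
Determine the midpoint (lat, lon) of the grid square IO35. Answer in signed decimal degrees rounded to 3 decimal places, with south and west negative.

55.500, -13.000

Field I=8, O=14: +8·20° lon, +14·10° lat → SW at lon -20°, lat 50°.
Square 3, 5: +3·2° lon, +5·1° lat → SW at lon -14°, lat 55°.
Cell spans 2° lon × 1° lat. Centre is SW corner plus half of each.
latitude 55.500, longitude -13.000.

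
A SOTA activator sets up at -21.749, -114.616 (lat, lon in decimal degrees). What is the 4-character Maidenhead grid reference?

Shift to the Maidenhead origin (180°W, 90°S): lon 65.38, lat 68.25.
Field: 65.38/20 → 3 → D, 68.25/10 → 6 → G; chars DG.
Square: 5.38/2 → 2, 8.25/1 → 8; chars 28.

DG28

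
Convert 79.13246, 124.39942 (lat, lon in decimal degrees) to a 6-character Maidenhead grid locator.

PQ29ed

Add 180° to longitude and 90° to latitude: 304.3994, 169.1325.
Field: 304.3994/20 → 15 → P, 169.1325/10 → 16 → Q; chars PQ.
Square: 4.3994/2 → 2, 9.1325/1 → 9; chars 29.
Subsquare: 0.3994/0.0833333 → 4 → e, 0.1325/0.0416667 → 3 → d; chars ed.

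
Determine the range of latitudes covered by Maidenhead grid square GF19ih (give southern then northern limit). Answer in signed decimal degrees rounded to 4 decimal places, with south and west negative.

Field G=6, F=5: +6·20° lon, +5·10° lat → SW at lon -60°, lat -40°.
Square 1, 9: +1·2° lon, +9·1° lat → SW at lon -58°, lat -31°.
Subsquare i=8, h=7: +8·0.0833333° lon, +7·0.0416667° lat → SW at lon -57.3333°, lat -30.7083°.
Cell spans 0.0833333° lon × 0.0416667° lat.
south -30.7083, north -30.6667.

-30.7083, -30.6667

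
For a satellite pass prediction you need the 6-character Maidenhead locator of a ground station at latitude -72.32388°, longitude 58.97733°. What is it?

LB97lq

Add 180° to longitude and 90° to latitude: 238.9773, 17.6761.
Field: lon ⌊238.9773/20⌋ = 11 → L; lat ⌊17.6761/10⌋ = 1 → B.
Square: lon ⌊18.9773/2⌋ = 9; lat ⌊7.6761/1⌋ = 7.
Subsquare: lon ⌊0.9773/0.0833333⌋ = 11 → l; lat ⌊0.6761/0.0416667⌋ = 16 → q.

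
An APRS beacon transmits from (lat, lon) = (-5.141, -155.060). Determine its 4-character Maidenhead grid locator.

BI24

Add 180° to longitude and 90° to latitude: 24.94, 84.86.
Field: 24.94/20 → 1 → B, 84.86/10 → 8 → I; chars BI.
Square: 4.94/2 → 2, 4.86/1 → 4; chars 24.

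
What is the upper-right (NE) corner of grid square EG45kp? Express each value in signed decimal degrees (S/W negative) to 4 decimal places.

-24.3333, -91.0833

Field E=4, G=6: +4·20° lon, +6·10° lat → SW at lon -100°, lat -30°.
Square 4, 5: +4·2° lon, +5·1° lat → SW at lon -92°, lat -25°.
Subsquare k=10, p=15: +10·0.0833333° lon, +15·0.0416667° lat → SW at lon -91.1667°, lat -24.375°.
Cell spans 0.0833333° lon × 0.0416667° lat. NE corner is SW corner plus one full cell.
latitude -24.3333, longitude -91.0833.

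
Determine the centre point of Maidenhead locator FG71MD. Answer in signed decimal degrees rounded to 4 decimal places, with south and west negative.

Field F=5, G=6: +5·20° lon, +6·10° lat → SW at lon -80°, lat -30°.
Square 7, 1: +7·2° lon, +1·1° lat → SW at lon -66°, lat -29°.
Subsquare m=12, d=3: +12·0.0833333° lon, +3·0.0416667° lat → SW at lon -65°, lat -28.875°.
Cell spans 0.0833333° lon × 0.0416667° lat. Centre is SW corner plus half of each.
latitude -28.8542, longitude -64.9583.

-28.8542, -64.9583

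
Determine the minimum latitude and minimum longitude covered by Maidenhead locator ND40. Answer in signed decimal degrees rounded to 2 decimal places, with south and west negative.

-60.00, 88.00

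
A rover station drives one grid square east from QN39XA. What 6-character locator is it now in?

Longitude subsquare x = 23; +1 → 24, wraps to 0 = a, carry into square.
Longitude square 3; +1 → 4.
The latitude characters are unchanged.

QN49aa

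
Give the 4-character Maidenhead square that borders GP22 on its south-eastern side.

GP31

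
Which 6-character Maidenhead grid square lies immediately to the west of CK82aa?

CK72xa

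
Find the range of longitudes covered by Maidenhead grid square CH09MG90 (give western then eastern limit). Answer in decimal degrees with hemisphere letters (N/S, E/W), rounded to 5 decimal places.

138.92500° W, 138.91667° W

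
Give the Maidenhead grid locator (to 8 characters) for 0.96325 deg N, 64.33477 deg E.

MJ20ex01

Add 180° to longitude and 90° to latitude: 244.33477, 90.96325.
Field: 244.33477/20 → 12 → M, 90.96325/10 → 9 → J; chars MJ.
Square: 4.33477/2 → 2, 0.96325/1 → 0; chars 20.
Subsquare: 0.33477/0.0833333 → 4 → e, 0.96325/0.0416667 → 23 → x; chars ex.
Extended square: 0.00144/0.00833333 → 0, 0.00492/0.00416667 → 1; chars 01.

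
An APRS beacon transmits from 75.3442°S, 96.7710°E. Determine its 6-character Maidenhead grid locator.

Offset from 180°W / 90°S: lon 276.7710°, lat 14.6558°.
Field: lon ⌊276.7710/20⌋ = 13 → N; lat ⌊14.6558/10⌋ = 1 → B.
Square: lon ⌊16.7710/2⌋ = 8; lat ⌊4.6558/1⌋ = 4.
Subsquare: lon ⌊0.7710/0.0833333⌋ = 9 → j; lat ⌊0.6558/0.0416667⌋ = 15 → p.

NB84jp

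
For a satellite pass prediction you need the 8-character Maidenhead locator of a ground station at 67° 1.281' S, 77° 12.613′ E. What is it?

MC82ox54

Add 180° to longitude and 90° to latitude: 257.21022, 22.97865.
Field: lon ⌊257.21022/20⌋ = 12 → M; lat ⌊22.97865/10⌋ = 2 → C.
Square: lon ⌊17.21022/2⌋ = 8; lat ⌊2.97865/1⌋ = 2.
Subsquare: lon ⌊1.21022/0.0833333⌋ = 14 → o; lat ⌊0.97865/0.0416667⌋ = 23 → x.
Extended square: lon ⌊0.04355/0.00833333⌋ = 5; lat ⌊0.02032/0.00416667⌋ = 4.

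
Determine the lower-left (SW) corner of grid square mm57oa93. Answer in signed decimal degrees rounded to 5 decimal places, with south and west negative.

Field M=12, M=12: +12·20° lon, +12·10° lat → SW at lon 60°, lat 30°.
Square 5, 7: +5·2° lon, +7·1° lat → SW at lon 70°, lat 37°.
Subsquare o=14, a=0: +14·0.0833333° lon, +0·0.0416667° lat → SW at lon 71.1667°, lat 37°.
Extended square 9, 3: +9·0.00833333° lon, +3·0.00416667° lat → SW at lon 71.2417°, lat 37.0125°.
latitude 37.01250, longitude 71.24167.

37.01250, 71.24167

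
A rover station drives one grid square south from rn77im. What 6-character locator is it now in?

RN77il

Latitude subsquare m = 12; −1 → 11 = l.
The longitude characters are unchanged.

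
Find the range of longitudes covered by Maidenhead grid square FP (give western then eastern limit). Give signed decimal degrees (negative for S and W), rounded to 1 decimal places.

-80.0, -60.0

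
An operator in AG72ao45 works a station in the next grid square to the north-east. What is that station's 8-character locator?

Longitude extended square 4; +1 → 5.
Latitude extended square 5; +1 → 6.

AG72ao56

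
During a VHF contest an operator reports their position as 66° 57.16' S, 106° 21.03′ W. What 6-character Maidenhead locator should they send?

Add 180° to longitude and 90° to latitude: 73.6495, 23.0473.
Field: lon ⌊73.6495/20⌋ = 3 → D; lat ⌊23.0473/10⌋ = 2 → C.
Square: lon ⌊13.6495/2⌋ = 6; lat ⌊3.0473/1⌋ = 3.
Subsquare: lon ⌊1.6495/0.0833333⌋ = 19 → t; lat ⌊0.0473/0.0416667⌋ = 1 → b.

DC63tb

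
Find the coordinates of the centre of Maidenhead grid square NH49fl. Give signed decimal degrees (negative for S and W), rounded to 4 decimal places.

Field N=13, H=7: +13·20° lon, +7·10° lat → SW at lon 80°, lat -20°.
Square 4, 9: +4·2° lon, +9·1° lat → SW at lon 88°, lat -11°.
Subsquare f=5, l=11: +5·0.0833333° lon, +11·0.0416667° lat → SW at lon 88.4167°, lat -10.5417°.
Cell spans 0.0833333° lon × 0.0416667° lat. Centre is SW corner plus half of each.
latitude -10.5208, longitude 88.4583.

-10.5208, 88.4583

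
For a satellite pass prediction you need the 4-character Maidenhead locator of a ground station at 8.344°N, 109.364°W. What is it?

DJ58

Offset from 180°W / 90°S: lon 70.64°, lat 98.34°.
Field: lon ⌊70.64/20⌋ = 3 → D; lat ⌊98.34/10⌋ = 9 → J.
Square: lon ⌊10.64/2⌋ = 5; lat ⌊8.34/1⌋ = 8.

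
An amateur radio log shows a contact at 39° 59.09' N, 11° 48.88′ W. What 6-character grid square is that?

Offset from 180°W / 90°S: lon 168.1853°, lat 129.9848°.
Field: lon ⌊168.1853/20⌋ = 8 → I; lat ⌊129.9848/10⌋ = 12 → M.
Square: lon ⌊8.1853/2⌋ = 4; lat ⌊9.9848/1⌋ = 9.
Subsquare: lon ⌊0.1853/0.0833333⌋ = 2 → c; lat ⌊0.9848/0.0416667⌋ = 23 → x.

IM49cx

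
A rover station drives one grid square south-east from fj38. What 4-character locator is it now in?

FJ47

Longitude square 3; +1 → 4.
Latitude square 8; −1 → 7.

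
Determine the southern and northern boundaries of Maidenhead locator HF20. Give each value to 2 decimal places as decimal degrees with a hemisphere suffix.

40.00° S, 39.00° S

Field H=7, F=5: +7·20° lon, +5·10° lat → SW at lon -40°, lat -40°.
Square 2, 0: +2·2° lon, +0·1° lat → SW at lon -36°, lat -40°.
Cell spans 2° lon × 1° lat.
south 40.00° S, north 39.00° S.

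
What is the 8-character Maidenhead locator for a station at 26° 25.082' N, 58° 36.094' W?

Add 180° to longitude and 90° to latitude: 121.39843, 116.41803.
Field: lon ⌊121.39843/20⌋ = 6 → G; lat ⌊116.41803/10⌋ = 11 → L.
Square: lon ⌊1.39843/2⌋ = 0; lat ⌊6.41803/1⌋ = 6.
Subsquare: lon ⌊1.39843/0.0833333⌋ = 16 → q; lat ⌊0.41803/0.0416667⌋ = 10 → k.
Extended square: lon ⌊0.06510/0.00833333⌋ = 7; lat ⌊0.00137/0.00416667⌋ = 0.

GL06qk70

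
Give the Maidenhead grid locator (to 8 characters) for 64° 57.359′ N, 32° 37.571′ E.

KP64hw59

Offset from 180°W / 90°S: lon 212.62618°, lat 154.95598°.
Field (20°×10°, letters A–R): 212.62618/20 → 10 → K, 154.95598/10 → 15 → P; chars KP.
Square (2°×1°, digits 0–9): 12.62618/2 → 6, 4.95598/1 → 4; chars 64.
Subsquare (5′×2.5′, letters a–x): 0.62618/0.0833333 → 7 → h, 0.95598/0.0416667 → 22 → w; chars hw.
Extended square (30″×15″, digits 0–9): 0.04285/0.00833333 → 5, 0.03932/0.00416667 → 9; chars 59.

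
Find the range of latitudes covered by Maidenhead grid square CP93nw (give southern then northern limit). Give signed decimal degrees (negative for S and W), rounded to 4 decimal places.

63.9167, 63.9583

Field C=2, P=15: +2·20° lon, +15·10° lat → SW at lon -140°, lat 60°.
Square 9, 3: +9·2° lon, +3·1° lat → SW at lon -122°, lat 63°.
Subsquare n=13, w=22: +13·0.0833333° lon, +22·0.0416667° lat → SW at lon -120.917°, lat 63.9167°.
Cell spans 0.0833333° lon × 0.0416667° lat.
south 63.9167, north 63.9583.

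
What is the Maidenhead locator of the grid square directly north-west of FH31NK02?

FH31mk93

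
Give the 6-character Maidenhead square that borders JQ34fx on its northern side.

JQ35fa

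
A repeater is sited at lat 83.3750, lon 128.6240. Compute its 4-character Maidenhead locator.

Add 180° to longitude and 90° to latitude: 308.62, 173.38.
Field: 308.62/20 → 15 → P, 173.38/10 → 17 → R; chars PR.
Square: 8.62/2 → 4, 3.38/1 → 3; chars 43.

PR43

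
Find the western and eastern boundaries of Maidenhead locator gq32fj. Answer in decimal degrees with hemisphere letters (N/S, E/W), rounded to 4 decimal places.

Field G=6, Q=16: +6·20° lon, +16·10° lat → SW at lon -60°, lat 70°.
Square 3, 2: +3·2° lon, +2·1° lat → SW at lon -54°, lat 72°.
Subsquare f=5, j=9: +5·0.0833333° lon, +9·0.0416667° lat → SW at lon -53.5833°, lat 72.375°.
Cell spans 0.0833333° lon × 0.0416667° lat.
west 53.5833° W, east 53.5000° W.

53.5833° W, 53.5000° W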